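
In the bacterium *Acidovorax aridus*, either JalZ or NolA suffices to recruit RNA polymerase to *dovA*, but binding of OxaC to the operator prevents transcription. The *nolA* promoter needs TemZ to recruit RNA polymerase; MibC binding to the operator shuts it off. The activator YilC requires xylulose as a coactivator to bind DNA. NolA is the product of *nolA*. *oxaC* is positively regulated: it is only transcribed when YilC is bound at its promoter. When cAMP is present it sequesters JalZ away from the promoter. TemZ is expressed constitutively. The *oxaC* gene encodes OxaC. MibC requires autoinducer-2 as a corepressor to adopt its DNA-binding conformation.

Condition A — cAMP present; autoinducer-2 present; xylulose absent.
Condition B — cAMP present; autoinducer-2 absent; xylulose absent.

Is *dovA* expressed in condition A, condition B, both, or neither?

Condition A:
cAMP is present, so JalZ is inactive.
TemZ is produced constitutively and is active.
Autoinducer-2 is present, so MibC is active.
With repressor MibC bound, *nolA* is not transcribed.
So NolA is not produced.
Xylulose is absent, so YilC is inactive.
Required activator YilC is absent, so *oxaC* is not transcribed.
So OxaC is not produced.
No activator is available at the *dovA* promoter, so *dovA* is not transcribed.
→ *dovA* is OFF in A.
Condition B:
cAMP is present, so JalZ is inactive.
TemZ is produced constitutively and is active.
Autoinducer-2 is absent, so MibC is inactive.
No repressor is bound and TemZ is active, so *nolA* is transcribed.
So NolA is produced and active.
Xylulose is absent, so YilC is inactive.
Required activator YilC is absent, so *oxaC* is not transcribed.
So OxaC is not produced.
Activator NolA is present, so *dovA* is transcribed.
→ *dovA* is ON in B.

B only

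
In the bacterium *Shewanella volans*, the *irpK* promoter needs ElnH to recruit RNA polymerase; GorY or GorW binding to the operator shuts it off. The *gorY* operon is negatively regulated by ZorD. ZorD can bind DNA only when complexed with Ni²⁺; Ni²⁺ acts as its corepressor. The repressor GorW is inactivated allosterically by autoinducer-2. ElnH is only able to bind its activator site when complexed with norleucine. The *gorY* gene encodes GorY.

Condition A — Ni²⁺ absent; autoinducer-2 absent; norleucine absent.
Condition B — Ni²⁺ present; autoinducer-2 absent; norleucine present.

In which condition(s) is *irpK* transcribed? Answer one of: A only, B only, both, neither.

Condition A:
Ni²⁺ is absent, so ZorD is inactive.
With no repressor bound, *gorY* is transcribed.
So GorY is produced and active.
Autoinducer-2 is absent, so GorW is active.
Norleucine is absent, so ElnH is inactive.
With repressor GorY bound, *irpK* is not transcribed.
→ *irpK* is OFF in A.
Condition B:
Ni²⁺ is present, so ZorD is active.
With repressor ZorD bound, *gorY* is not transcribed.
So GorY is not produced.
Autoinducer-2 is absent, so GorW is active.
Norleucine is present, so ElnH is active.
With repressor GorW bound, *irpK* is not transcribed.
→ *irpK* is OFF in B.

neither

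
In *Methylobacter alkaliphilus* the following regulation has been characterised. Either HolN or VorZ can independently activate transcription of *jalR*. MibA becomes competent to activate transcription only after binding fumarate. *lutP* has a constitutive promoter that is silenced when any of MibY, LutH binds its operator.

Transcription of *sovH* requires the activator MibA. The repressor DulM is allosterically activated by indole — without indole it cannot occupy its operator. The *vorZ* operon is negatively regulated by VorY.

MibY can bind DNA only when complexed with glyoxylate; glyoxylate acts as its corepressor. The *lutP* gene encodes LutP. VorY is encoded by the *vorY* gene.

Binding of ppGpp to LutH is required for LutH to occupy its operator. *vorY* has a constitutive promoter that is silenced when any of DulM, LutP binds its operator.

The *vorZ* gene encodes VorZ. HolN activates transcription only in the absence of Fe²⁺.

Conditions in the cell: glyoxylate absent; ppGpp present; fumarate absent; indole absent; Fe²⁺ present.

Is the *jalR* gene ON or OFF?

Fe²⁺ is present, so HolN is inactive.
Indole is absent, so DulM is inactive.
Glyoxylate is absent, so MibY is inactive.
ppGpp is present, so LutH is active.
With repressor LutH bound, *lutP* is not transcribed.
So LutP is not produced.
With no repressor bound, *vorY* is transcribed.
So VorY is produced and active.
With repressor VorY bound, *vorZ* is not transcribed.
So VorZ is not produced.
No activator is available at the *jalR* promoter, so *jalR* is not transcribed.

OFF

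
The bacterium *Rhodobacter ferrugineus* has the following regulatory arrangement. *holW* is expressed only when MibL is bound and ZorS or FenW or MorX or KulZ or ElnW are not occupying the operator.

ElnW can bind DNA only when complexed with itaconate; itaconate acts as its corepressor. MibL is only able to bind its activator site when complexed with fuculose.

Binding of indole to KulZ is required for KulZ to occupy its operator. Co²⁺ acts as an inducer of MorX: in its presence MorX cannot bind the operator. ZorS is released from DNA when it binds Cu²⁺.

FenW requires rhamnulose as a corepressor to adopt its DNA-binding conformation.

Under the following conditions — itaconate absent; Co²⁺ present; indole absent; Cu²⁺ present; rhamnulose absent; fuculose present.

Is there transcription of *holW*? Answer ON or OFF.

ON

Cu²⁺ is present, so ZorS is inactive.
Rhamnulose is absent, so FenW is inactive.
Fuculose is present, so MibL is active.
Co²⁺ is present, so MorX is inactive.
Indole is absent, so KulZ is inactive.
Itaconate is absent, so ElnW is inactive.
No repressor is bound and MibL is active, so *holW* is transcribed.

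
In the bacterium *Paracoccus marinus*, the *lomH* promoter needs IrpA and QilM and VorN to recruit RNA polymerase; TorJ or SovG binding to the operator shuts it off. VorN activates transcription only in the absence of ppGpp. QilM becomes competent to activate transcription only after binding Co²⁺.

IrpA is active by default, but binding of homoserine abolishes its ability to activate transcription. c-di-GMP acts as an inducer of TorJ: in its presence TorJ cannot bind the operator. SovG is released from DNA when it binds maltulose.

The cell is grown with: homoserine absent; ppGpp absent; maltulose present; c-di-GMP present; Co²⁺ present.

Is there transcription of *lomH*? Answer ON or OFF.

ON

c-di-GMP is present, so TorJ is inactive.
Maltulose is present, so SovG is inactive.
Homoserine is absent, so IrpA is active.
Co²⁺ is present, so QilM is active.
ppGpp is absent, so VorN is active.
No repressor is bound and IrpA and QilM and VorN are active, so *lomH* is transcribed.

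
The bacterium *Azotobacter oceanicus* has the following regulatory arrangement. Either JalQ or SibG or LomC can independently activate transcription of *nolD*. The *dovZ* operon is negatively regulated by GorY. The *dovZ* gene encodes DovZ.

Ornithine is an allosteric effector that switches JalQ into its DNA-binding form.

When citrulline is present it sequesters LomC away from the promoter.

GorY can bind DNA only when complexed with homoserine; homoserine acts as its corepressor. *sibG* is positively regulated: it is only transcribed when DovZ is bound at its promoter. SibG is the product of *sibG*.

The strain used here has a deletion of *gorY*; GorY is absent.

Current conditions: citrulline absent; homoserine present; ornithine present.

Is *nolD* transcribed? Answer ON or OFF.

Ornithine is present, so JalQ is active.
GorY is non-functional in this strain, so it has no effect.
With no repressor bound, *dovZ* is transcribed.
So DovZ is produced and active.
No repressor is bound and DovZ is active, so *sibG* is transcribed.
So SibG is produced and active.
Citrulline is absent, so LomC is active.
Activator JalQ is present, so *nolD* is transcribed.

ON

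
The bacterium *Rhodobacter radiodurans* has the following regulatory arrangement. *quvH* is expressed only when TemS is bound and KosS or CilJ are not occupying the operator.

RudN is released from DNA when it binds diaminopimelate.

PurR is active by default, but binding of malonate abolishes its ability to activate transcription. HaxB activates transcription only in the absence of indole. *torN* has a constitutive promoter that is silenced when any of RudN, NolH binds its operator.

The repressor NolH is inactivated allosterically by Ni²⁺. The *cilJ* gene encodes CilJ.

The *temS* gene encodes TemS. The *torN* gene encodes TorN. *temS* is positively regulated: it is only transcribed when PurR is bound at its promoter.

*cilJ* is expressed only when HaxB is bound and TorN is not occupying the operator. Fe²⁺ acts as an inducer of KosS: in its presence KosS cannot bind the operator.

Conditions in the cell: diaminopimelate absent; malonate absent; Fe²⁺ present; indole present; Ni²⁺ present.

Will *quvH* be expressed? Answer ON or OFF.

Malonate is absent, so PurR is active.
No repressor is bound and PurR is active, so *temS* is transcribed.
So TemS is produced and active.
Fe²⁺ is present, so KosS is inactive.
Indole is present, so HaxB is inactive.
Diaminopimelate is absent, so RudN is active.
Ni²⁺ is present, so NolH is inactive.
With repressor RudN bound, *torN* is not transcribed.
So TorN is not produced.
Required activator HaxB is absent, so *cilJ* is not transcribed.
So CilJ is not produced.
No repressor is bound and TemS is active, so *quvH* is transcribed.

ON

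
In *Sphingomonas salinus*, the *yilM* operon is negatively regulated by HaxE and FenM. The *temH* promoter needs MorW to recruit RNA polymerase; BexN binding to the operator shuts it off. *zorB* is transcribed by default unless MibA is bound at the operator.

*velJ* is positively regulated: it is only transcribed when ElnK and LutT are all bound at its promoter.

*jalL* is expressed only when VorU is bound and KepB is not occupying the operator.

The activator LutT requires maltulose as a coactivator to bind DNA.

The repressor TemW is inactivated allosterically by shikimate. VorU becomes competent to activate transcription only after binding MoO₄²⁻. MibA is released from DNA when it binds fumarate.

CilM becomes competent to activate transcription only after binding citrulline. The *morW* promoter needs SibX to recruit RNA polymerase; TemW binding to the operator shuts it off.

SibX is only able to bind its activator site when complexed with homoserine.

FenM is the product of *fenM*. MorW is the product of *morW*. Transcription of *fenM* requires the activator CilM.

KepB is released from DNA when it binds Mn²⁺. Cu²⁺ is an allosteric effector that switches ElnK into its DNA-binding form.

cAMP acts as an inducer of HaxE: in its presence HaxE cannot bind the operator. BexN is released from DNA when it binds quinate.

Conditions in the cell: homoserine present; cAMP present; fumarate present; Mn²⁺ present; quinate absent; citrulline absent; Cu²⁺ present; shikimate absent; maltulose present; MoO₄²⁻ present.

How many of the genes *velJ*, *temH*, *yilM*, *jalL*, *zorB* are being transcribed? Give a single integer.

Cu²⁺ is present, so ElnK is active.
Maltulose is present, so LutT is active.
No repressor is bound and ElnK and LutT are active, so *velJ* is transcribed.
→ *velJ* is ON.
Shikimate is absent, so TemW is active.
Homoserine is present, so SibX is active.
With repressor TemW bound, *morW* is not transcribed.
So MorW is not produced.
Quinate is absent, so BexN is active.
With repressor BexN bound, *temH* is not transcribed.
→ *temH* is OFF.
cAMP is present, so HaxE is inactive.
Citrulline is absent, so CilM is inactive.
Required activator CilM is absent, so *fenM* is not transcribed.
So FenM is not produced.
With no repressor bound, *yilM* is transcribed.
→ *yilM* is ON.
MoO₄²⁻ is present, so VorU is active.
Mn²⁺ is present, so KepB is inactive.
No repressor is bound and VorU is active, so *jalL* is transcribed.
→ *jalL* is ON.
Fumarate is present, so MibA is inactive.
With no repressor bound, *zorB* is transcribed.
→ *zorB* is ON.
4 of the 5 genes are transcribed.

4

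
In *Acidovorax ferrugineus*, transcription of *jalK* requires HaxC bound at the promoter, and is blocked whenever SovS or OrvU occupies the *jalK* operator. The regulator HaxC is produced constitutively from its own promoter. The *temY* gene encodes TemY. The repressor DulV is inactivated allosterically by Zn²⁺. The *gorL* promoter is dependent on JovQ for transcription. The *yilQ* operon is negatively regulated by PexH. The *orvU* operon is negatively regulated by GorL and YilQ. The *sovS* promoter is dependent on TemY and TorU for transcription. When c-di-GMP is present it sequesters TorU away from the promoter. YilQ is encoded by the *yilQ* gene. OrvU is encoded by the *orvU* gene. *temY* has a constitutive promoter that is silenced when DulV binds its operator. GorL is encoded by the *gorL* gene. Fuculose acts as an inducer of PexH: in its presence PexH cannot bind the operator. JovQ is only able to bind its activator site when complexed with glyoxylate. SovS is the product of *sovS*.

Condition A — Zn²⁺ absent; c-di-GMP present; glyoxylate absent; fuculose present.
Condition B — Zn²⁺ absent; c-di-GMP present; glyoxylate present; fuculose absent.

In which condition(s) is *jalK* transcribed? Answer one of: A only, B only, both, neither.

Condition A:
Zn²⁺ is absent, so DulV is active.
With repressor DulV bound, *temY* is not transcribed.
So TemY is not produced.
c-di-GMP is present, so TorU is inactive.
Required activator TemY is absent, so *sovS* is not transcribed.
So SovS is not produced.
HaxC is produced constitutively and is active.
Glyoxylate is absent, so JovQ is inactive.
Required activator JovQ is absent, so *gorL* is not transcribed.
So GorL is not produced.
Fuculose is present, so PexH is inactive.
With no repressor bound, *yilQ* is transcribed.
So YilQ is produced and active.
With repressor YilQ bound, *orvU* is not transcribed.
So OrvU is not produced.
No repressor is bound and HaxC is active, so *jalK* is transcribed.
→ *jalK* is ON in A.
Condition B:
Zn²⁺ is absent, so DulV is active.
With repressor DulV bound, *temY* is not transcribed.
So TemY is not produced.
c-di-GMP is present, so TorU is inactive.
Required activator TemY is absent, so *sovS* is not transcribed.
So SovS is not produced.
HaxC is produced constitutively and is active.
Glyoxylate is present, so JovQ is active.
No repressor is bound and JovQ is active, so *gorL* is transcribed.
So GorL is produced and active.
Fuculose is absent, so PexH is active.
With repressor PexH bound, *yilQ* is not transcribed.
So YilQ is not produced.
With repressor GorL bound, *orvU* is not transcribed.
So OrvU is not produced.
No repressor is bound and HaxC is active, so *jalK* is transcribed.
→ *jalK* is ON in B.

both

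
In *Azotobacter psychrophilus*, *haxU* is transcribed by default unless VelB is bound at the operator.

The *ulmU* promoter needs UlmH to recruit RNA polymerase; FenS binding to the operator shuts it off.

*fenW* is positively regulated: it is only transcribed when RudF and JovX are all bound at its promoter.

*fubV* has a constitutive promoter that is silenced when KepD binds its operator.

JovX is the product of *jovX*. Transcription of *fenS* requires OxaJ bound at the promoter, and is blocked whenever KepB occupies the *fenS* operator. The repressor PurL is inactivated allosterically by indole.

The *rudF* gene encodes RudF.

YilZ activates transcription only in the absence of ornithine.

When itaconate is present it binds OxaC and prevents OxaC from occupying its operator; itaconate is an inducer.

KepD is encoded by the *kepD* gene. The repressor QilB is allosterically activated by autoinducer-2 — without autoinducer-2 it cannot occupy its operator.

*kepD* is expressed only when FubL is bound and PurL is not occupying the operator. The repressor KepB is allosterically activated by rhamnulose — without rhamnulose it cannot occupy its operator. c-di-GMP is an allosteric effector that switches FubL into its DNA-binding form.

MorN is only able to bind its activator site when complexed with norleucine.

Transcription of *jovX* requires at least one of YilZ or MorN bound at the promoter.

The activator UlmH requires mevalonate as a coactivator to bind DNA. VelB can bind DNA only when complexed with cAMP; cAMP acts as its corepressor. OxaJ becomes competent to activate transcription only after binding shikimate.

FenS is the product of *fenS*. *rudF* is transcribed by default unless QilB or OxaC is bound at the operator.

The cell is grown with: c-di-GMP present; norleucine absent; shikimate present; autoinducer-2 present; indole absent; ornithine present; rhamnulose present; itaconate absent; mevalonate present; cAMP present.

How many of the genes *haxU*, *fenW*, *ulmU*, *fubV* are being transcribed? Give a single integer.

2

cAMP is present, so VelB is active.
With repressor VelB bound, *haxU* is not transcribed.
→ *haxU* is OFF.
Autoinducer-2 is present, so QilB is active.
Itaconate is absent, so OxaC is active.
With repressor QilB bound, *rudF* is not transcribed.
So RudF is not produced.
Ornithine is present, so YilZ is inactive.
Norleucine is absent, so MorN is inactive.
No activator is available at the *jovX* promoter, so *jovX* is not transcribed.
So JovX is not produced.
Required activator RudF is absent, so *fenW* is not transcribed.
→ *fenW* is OFF.
Rhamnulose is present, so KepB is active.
Shikimate is present, so OxaJ is active.
With repressor KepB bound, *fenS* is not transcribed.
So FenS is not produced.
Mevalonate is present, so UlmH is active.
No repressor is bound and UlmH is active, so *ulmU* is transcribed.
→ *ulmU* is ON.
c-di-GMP is present, so FubL is active.
Indole is absent, so PurL is active.
With repressor PurL bound, *kepD* is not transcribed.
So KepD is not produced.
With no repressor bound, *fubV* is transcribed.
→ *fubV* is ON.
2 of the 4 genes are transcribed.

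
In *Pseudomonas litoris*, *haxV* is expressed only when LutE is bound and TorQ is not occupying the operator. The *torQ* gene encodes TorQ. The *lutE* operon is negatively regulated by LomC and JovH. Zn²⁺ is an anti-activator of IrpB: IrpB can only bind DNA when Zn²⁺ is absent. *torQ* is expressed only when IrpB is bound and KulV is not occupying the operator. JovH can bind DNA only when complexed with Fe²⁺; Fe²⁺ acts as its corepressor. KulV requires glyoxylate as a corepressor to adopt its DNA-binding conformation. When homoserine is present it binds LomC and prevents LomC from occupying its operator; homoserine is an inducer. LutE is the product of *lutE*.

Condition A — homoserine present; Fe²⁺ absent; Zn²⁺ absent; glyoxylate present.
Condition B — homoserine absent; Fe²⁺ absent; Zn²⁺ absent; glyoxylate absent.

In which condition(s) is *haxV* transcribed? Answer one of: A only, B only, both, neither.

Condition A:
Homoserine is present, so LomC is inactive.
Fe²⁺ is absent, so JovH is inactive.
With no repressor bound, *lutE* is transcribed.
So LutE is produced and active.
Zn²⁺ is absent, so IrpB is active.
Glyoxylate is present, so KulV is active.
With repressor KulV bound, *torQ* is not transcribed.
So TorQ is not produced.
No repressor is bound and LutE is active, so *haxV* is transcribed.
→ *haxV* is ON in A.
Condition B:
Homoserine is absent, so LomC is active.
Fe²⁺ is absent, so JovH is inactive.
With repressor LomC bound, *lutE* is not transcribed.
So LutE is not produced.
Zn²⁺ is absent, so IrpB is active.
Glyoxylate is absent, so KulV is inactive.
No repressor is bound and IrpB is active, so *torQ* is transcribed.
So TorQ is produced and active.
With repressor TorQ bound, *haxV* is not transcribed.
→ *haxV* is OFF in B.

A only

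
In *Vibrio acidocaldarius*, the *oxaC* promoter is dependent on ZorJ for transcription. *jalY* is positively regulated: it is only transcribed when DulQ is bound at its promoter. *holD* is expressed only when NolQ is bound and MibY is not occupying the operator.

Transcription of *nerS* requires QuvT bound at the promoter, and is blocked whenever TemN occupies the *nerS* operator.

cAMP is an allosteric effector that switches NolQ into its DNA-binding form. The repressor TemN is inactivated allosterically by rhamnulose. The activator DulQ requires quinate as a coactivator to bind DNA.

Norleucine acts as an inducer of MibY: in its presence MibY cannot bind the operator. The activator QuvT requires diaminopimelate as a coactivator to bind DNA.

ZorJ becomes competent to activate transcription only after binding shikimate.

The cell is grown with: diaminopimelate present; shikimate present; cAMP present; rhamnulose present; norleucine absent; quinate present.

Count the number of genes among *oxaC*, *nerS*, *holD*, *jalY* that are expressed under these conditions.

Shikimate is present, so ZorJ is active.
No repressor is bound and ZorJ is active, so *oxaC* is transcribed.
→ *oxaC* is ON.
Diaminopimelate is present, so QuvT is active.
Rhamnulose is present, so TemN is inactive.
No repressor is bound and QuvT is active, so *nerS* is transcribed.
→ *nerS* is ON.
cAMP is present, so NolQ is active.
Norleucine is absent, so MibY is active.
With repressor MibY bound, *holD* is not transcribed.
→ *holD* is OFF.
Quinate is present, so DulQ is active.
No repressor is bound and DulQ is active, so *jalY* is transcribed.
→ *jalY* is ON.
3 of the 4 genes are transcribed.

3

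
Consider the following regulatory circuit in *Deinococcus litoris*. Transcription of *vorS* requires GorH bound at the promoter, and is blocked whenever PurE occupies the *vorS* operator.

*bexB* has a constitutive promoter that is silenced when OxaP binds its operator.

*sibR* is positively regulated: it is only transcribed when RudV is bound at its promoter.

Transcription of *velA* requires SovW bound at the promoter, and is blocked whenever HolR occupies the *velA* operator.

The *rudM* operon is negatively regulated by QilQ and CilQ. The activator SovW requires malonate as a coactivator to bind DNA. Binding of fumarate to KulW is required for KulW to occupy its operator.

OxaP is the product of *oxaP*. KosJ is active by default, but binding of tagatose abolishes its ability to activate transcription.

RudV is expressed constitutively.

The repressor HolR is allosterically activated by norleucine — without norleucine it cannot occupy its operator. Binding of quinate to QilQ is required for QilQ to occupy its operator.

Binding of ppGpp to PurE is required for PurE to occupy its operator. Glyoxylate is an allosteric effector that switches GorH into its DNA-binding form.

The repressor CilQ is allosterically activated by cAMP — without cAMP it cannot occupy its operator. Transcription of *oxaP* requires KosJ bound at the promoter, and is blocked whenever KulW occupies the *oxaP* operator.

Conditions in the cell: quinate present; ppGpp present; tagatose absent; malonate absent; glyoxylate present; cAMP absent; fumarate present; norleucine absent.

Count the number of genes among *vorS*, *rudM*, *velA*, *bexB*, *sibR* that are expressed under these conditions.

ppGpp is present, so PurE is active.
Glyoxylate is present, so GorH is active.
With repressor PurE bound, *vorS* is not transcribed.
→ *vorS* is OFF.
Quinate is present, so QilQ is active.
cAMP is absent, so CilQ is inactive.
With repressor QilQ bound, *rudM* is not transcribed.
→ *rudM* is OFF.
Norleucine is absent, so HolR is inactive.
Malonate is absent, so SovW is inactive.
Required activator SovW is absent, so *velA* is not transcribed.
→ *velA* is OFF.
Fumarate is present, so KulW is active.
Tagatose is absent, so KosJ is active.
With repressor KulW bound, *oxaP* is not transcribed.
So OxaP is not produced.
With no repressor bound, *bexB* is transcribed.
→ *bexB* is ON.
RudV is produced constitutively and is active.
No repressor is bound and RudV is active, so *sibR* is transcribed.
→ *sibR* is ON.
2 of the 5 genes are transcribed.

2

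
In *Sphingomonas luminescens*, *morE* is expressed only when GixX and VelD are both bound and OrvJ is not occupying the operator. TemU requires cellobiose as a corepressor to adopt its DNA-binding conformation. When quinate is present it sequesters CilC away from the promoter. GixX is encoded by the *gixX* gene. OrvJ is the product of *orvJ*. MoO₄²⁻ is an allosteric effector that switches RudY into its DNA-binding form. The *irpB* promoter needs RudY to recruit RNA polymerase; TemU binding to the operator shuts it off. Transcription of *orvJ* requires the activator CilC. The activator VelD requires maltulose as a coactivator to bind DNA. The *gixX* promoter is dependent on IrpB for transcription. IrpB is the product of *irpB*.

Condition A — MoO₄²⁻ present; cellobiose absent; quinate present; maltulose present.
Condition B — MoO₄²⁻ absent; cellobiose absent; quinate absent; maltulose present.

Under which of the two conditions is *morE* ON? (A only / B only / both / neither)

Condition A:
MoO₄²⁻ is present, so RudY is active.
Cellobiose is absent, so TemU is inactive.
No repressor is bound and RudY is active, so *irpB* is transcribed.
So IrpB is produced and active.
No repressor is bound and IrpB is active, so *gixX* is transcribed.
So GixX is produced and active.
Quinate is present, so CilC is inactive.
Required activator CilC is absent, so *orvJ* is not transcribed.
So OrvJ is not produced.
Maltulose is present, so VelD is active.
No repressor is bound and GixX and VelD are active, so *morE* is transcribed.
→ *morE* is ON in A.
Condition B:
MoO₄²⁻ is absent, so RudY is inactive.
Cellobiose is absent, so TemU is inactive.
Required activator RudY is absent, so *irpB* is not transcribed.
So IrpB is not produced.
Required activator IrpB is absent, so *gixX* is not transcribed.
So GixX is not produced.
Quinate is absent, so CilC is active.
No repressor is bound and CilC is active, so *orvJ* is transcribed.
So OrvJ is produced and active.
Maltulose is present, so VelD is active.
With repressor OrvJ bound, *morE* is not transcribed.
→ *morE* is OFF in B.

A only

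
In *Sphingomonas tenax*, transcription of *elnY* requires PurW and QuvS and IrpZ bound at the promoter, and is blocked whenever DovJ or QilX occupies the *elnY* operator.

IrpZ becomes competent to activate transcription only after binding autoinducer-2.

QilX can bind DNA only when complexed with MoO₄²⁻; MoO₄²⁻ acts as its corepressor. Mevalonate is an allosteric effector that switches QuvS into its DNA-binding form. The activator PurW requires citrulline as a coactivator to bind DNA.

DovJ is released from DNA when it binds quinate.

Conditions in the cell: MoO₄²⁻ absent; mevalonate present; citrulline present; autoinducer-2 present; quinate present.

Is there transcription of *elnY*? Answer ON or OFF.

ON

Citrulline is present, so PurW is active.
Mevalonate is present, so QuvS is active.
Autoinducer-2 is present, so IrpZ is active.
Quinate is present, so DovJ is inactive.
MoO₄²⁻ is absent, so QilX is inactive.
No repressor is bound and PurW and QuvS and IrpZ are active, so *elnY* is transcribed.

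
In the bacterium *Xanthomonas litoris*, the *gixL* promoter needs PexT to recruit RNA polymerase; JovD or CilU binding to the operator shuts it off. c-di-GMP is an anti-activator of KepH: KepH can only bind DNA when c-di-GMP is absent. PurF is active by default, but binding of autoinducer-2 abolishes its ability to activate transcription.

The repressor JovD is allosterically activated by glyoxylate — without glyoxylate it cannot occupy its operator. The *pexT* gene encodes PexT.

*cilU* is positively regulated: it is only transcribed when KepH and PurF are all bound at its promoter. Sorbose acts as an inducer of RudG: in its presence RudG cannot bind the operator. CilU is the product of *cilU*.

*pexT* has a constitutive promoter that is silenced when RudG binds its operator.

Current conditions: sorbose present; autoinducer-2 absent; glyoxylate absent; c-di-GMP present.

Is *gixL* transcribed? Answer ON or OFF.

ON

Glyoxylate is absent, so JovD is inactive.
Sorbose is present, so RudG is inactive.
With no repressor bound, *pexT* is transcribed.
So PexT is produced and active.
c-di-GMP is present, so KepH is inactive.
Autoinducer-2 is absent, so PurF is active.
Required activator KepH is absent, so *cilU* is not transcribed.
So CilU is not produced.
No repressor is bound and PexT is active, so *gixL* is transcribed.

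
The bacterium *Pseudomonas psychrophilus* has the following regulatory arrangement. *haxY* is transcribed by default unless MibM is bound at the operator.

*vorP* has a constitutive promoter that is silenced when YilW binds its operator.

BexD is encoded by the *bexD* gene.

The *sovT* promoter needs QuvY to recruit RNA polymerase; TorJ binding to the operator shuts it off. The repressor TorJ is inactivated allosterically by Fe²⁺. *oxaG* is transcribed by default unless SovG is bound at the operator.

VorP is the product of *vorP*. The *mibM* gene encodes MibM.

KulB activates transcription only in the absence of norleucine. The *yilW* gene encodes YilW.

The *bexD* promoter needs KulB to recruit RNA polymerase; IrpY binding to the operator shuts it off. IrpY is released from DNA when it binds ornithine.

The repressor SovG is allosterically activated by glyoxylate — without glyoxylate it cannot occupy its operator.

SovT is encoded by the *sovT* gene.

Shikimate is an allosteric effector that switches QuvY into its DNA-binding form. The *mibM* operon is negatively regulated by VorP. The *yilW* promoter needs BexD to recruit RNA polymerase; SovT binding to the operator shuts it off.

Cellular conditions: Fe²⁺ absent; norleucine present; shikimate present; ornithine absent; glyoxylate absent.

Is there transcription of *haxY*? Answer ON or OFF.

ON

Ornithine is absent, so IrpY is active.
Norleucine is present, so KulB is inactive.
With repressor IrpY bound, *bexD* is not transcribed.
So BexD is not produced.
Fe²⁺ is absent, so TorJ is active.
Shikimate is present, so QuvY is active.
With repressor TorJ bound, *sovT* is not transcribed.
So SovT is not produced.
Required activator BexD is absent, so *yilW* is not transcribed.
So YilW is not produced.
With no repressor bound, *vorP* is transcribed.
So VorP is produced and active.
With repressor VorP bound, *mibM* is not transcribed.
So MibM is not produced.
With no repressor bound, *haxY* is transcribed.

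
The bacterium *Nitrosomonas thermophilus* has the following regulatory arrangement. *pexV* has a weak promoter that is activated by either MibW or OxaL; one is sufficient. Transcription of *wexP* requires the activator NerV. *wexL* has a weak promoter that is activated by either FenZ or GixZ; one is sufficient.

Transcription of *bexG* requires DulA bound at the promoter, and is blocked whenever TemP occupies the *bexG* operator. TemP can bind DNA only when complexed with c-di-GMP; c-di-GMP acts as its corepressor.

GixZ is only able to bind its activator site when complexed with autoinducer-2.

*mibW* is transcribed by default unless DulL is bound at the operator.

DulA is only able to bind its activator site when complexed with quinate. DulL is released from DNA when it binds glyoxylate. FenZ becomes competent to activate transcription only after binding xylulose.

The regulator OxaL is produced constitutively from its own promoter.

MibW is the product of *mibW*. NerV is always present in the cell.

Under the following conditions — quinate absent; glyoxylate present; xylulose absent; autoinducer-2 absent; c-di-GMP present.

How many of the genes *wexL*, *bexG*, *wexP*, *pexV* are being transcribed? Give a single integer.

Xylulose is absent, so FenZ is inactive.
Autoinducer-2 is absent, so GixZ is inactive.
No activator is available at the *wexL* promoter, so *wexL* is not transcribed.
→ *wexL* is OFF.
c-di-GMP is present, so TemP is active.
Quinate is absent, so DulA is inactive.
With repressor TemP bound, *bexG* is not transcribed.
→ *bexG* is OFF.
NerV is produced constitutively and is active.
No repressor is bound and NerV is active, so *wexP* is transcribed.
→ *wexP* is ON.
Glyoxylate is present, so DulL is inactive.
With no repressor bound, *mibW* is transcribed.
So MibW is produced and active.
OxaL is produced constitutively and is active.
Activator MibW is present, so *pexV* is transcribed.
→ *pexV* is ON.
2 of the 4 genes are transcribed.

2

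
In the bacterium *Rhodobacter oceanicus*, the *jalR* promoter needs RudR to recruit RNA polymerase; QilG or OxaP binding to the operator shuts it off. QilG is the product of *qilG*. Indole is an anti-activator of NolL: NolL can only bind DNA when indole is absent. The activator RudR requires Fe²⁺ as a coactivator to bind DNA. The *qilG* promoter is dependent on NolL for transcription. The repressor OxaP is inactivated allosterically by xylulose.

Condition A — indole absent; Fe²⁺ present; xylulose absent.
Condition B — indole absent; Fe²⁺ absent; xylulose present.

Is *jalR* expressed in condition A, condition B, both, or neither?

neither

Condition A:
Indole is absent, so NolL is active.
No repressor is bound and NolL is active, so *qilG* is transcribed.
So QilG is produced and active.
Fe²⁺ is present, so RudR is active.
Xylulose is absent, so OxaP is active.
With repressor QilG bound, *jalR* is not transcribed.
→ *jalR* is OFF in A.
Condition B:
Indole is absent, so NolL is active.
No repressor is bound and NolL is active, so *qilG* is transcribed.
So QilG is produced and active.
Fe²⁺ is absent, so RudR is inactive.
Xylulose is present, so OxaP is inactive.
With repressor QilG bound, *jalR* is not transcribed.
→ *jalR* is OFF in B.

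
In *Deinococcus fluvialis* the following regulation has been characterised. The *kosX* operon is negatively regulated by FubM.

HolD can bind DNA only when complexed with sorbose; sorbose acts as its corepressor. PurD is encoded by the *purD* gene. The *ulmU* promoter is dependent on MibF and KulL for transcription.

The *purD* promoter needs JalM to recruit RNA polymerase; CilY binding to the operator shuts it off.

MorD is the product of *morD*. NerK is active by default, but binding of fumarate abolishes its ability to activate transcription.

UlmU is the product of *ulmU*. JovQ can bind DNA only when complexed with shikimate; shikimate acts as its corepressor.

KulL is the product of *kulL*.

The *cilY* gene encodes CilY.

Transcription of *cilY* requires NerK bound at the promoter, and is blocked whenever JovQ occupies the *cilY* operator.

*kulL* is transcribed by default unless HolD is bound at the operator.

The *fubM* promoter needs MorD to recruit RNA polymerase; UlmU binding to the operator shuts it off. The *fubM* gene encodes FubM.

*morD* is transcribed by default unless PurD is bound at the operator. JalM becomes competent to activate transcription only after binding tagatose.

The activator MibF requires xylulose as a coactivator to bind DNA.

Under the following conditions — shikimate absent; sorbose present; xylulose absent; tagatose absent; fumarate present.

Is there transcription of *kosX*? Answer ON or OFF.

Fumarate is present, so NerK is inactive.
Shikimate is absent, so JovQ is inactive.
Required activator NerK is absent, so *cilY* is not transcribed.
So CilY is not produced.
Tagatose is absent, so JalM is inactive.
Required activator JalM is absent, so *purD* is not transcribed.
So PurD is not produced.
With no repressor bound, *morD* is transcribed.
So MorD is produced and active.
Xylulose is absent, so MibF is inactive.
Sorbose is present, so HolD is active.
With repressor HolD bound, *kulL* is not transcribed.
So KulL is not produced.
Required activator MibF is absent, so *ulmU* is not transcribed.
So UlmU is not produced.
No repressor is bound and MorD is active, so *fubM* is transcribed.
So FubM is produced and active.
With repressor FubM bound, *kosX* is not transcribed.

OFF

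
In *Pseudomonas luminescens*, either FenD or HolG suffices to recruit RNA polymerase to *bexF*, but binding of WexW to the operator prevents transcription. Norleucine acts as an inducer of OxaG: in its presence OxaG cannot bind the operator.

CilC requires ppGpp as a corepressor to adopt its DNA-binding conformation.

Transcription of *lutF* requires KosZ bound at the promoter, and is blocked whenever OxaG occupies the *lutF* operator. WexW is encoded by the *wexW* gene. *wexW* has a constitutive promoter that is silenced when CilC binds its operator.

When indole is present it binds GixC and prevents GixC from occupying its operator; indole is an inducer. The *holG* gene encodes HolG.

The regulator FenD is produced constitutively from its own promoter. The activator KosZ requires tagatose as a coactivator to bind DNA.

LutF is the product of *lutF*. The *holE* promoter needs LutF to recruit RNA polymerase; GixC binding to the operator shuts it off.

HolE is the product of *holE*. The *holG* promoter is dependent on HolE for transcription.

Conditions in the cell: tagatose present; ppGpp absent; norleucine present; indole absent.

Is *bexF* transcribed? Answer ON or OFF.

OFF

FenD is produced constitutively and is active.
ppGpp is absent, so CilC is inactive.
With no repressor bound, *wexW* is transcribed.
So WexW is produced and active.
Norleucine is present, so OxaG is inactive.
Tagatose is present, so KosZ is active.
No repressor is bound and KosZ is active, so *lutF* is transcribed.
So LutF is produced and active.
Indole is absent, so GixC is active.
With repressor GixC bound, *holE* is not transcribed.
So HolE is not produced.
Required activator HolE is absent, so *holG* is not transcribed.
So HolG is not produced.
With repressor WexW bound, *bexF* is not transcribed.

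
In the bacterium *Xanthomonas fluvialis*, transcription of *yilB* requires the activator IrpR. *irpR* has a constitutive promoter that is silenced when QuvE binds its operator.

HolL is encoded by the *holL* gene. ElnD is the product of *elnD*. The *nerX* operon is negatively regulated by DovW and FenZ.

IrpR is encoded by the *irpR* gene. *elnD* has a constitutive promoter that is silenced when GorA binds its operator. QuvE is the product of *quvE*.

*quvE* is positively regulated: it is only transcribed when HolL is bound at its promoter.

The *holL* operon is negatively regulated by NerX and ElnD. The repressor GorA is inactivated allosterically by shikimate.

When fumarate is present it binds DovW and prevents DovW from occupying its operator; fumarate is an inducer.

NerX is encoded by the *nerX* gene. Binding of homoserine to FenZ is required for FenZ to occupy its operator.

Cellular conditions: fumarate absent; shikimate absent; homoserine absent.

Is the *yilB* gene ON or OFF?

Fumarate is absent, so DovW is active.
Homoserine is absent, so FenZ is inactive.
With repressor DovW bound, *nerX* is not transcribed.
So NerX is not produced.
Shikimate is absent, so GorA is active.
With repressor GorA bound, *elnD* is not transcribed.
So ElnD is not produced.
With no repressor bound, *holL* is transcribed.
So HolL is produced and active.
No repressor is bound and HolL is active, so *quvE* is transcribed.
So QuvE is produced and active.
With repressor QuvE bound, *irpR* is not transcribed.
So IrpR is not produced.
Required activator IrpR is absent, so *yilB* is not transcribed.

OFF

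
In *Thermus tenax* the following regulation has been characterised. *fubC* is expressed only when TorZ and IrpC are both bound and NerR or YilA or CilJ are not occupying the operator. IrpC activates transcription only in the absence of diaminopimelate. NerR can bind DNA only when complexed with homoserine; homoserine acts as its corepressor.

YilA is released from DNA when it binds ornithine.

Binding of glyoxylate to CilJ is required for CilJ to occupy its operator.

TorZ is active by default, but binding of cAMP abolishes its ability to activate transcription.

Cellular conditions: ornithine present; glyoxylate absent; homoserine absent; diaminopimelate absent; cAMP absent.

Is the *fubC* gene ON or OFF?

cAMP is absent, so TorZ is active.
Homoserine is absent, so NerR is inactive.
Ornithine is present, so YilA is inactive.
Glyoxylate is absent, so CilJ is inactive.
Diaminopimelate is absent, so IrpC is active.
No repressor is bound and TorZ and IrpC are active, so *fubC* is transcribed.

ON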